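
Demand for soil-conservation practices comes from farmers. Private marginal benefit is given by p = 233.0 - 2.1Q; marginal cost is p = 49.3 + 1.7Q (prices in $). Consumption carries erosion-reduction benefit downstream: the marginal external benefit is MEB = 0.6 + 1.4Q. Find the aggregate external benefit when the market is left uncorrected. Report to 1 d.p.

Market equilibrium (private): 49.3 + 1.7Q = 233.0 - 2.1Q → Q_m = 48.3421.
Total external benefit = ∫₀^{Q_m} (0.6 + 1.4Q) dQ = 0.6×48.3421 + ½×1.4×48.3421² = 1664.8763.

$1664.9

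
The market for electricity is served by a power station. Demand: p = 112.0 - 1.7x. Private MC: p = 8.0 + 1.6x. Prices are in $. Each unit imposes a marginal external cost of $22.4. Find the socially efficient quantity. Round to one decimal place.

x* = 24.7

Social marginal cost = private MC + MEC = 30.4 + 1.6x.
Set SMC = demand: 30.4 + 1.6x = 112.0 - 1.7x → x* = 24.7273.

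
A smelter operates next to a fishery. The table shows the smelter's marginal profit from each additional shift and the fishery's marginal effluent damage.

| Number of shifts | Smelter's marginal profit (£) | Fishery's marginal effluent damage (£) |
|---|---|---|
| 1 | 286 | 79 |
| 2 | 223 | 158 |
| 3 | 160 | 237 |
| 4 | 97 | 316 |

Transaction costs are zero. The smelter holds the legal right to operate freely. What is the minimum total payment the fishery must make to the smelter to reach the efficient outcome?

Left alone the smelter would choose level 4 (marginal profit stays positive).
Efficient level: k* = 2 (marginal profit ≥ marginal effluent damage through 2).
The fishery must at least cover the smelter's forgone profit from cutting 4→2: 160 + 97 = 257.

£257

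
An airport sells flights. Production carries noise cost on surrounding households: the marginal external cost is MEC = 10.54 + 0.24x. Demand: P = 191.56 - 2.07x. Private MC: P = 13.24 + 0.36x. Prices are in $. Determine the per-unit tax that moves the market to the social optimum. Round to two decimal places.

Social marginal cost = private MC + MEC = 23.78 + 0.60x.
Set SMC = demand: 23.78 + 0.60x = 191.56 - 2.07x → x* = 62.8390.
The Pigouvian tax equals MEC at x*: 10.54 + 0.24×62.8390 = 25.6214.

tax = $25.62 per unit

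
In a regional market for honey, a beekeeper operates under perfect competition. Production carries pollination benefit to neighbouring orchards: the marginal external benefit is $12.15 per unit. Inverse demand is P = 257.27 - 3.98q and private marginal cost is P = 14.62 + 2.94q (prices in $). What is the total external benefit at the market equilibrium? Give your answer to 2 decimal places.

Market equilibrium (private): 14.62 + 2.94q = 257.27 - 3.98q → q_m = 35.0650.
Total external benefit = MEB × q_m = 12.15 × 35.0650 = 426.0398.

$426.04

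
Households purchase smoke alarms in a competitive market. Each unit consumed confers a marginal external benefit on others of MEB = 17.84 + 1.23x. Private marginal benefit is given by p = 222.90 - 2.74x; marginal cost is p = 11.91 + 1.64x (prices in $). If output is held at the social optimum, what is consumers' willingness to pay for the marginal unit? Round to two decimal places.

Social marginal benefit = demand + MEB = 240.74 - 1.51x.
Set SMB = MC: 240.74 - 1.51x = 11.91 + 1.64x → x* = 72.6444.
Consumer price on the demand curve at x*: 222.90 − 2.74×72.6444 = 23.8543.

P = $23.85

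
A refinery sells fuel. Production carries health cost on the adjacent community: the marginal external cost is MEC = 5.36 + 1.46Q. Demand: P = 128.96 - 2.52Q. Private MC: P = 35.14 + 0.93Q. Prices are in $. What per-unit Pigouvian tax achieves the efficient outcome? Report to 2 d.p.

tax = $31.66 per unit

Social marginal cost = private MC + MEC = 40.50 + 2.39Q.
Set SMC = demand: 40.50 + 2.39Q = 128.96 - 2.52Q → Q* = 18.0163.
The Pigouvian tax equals MEC at Q*: 5.36 + 1.46×18.0163 = 31.6638.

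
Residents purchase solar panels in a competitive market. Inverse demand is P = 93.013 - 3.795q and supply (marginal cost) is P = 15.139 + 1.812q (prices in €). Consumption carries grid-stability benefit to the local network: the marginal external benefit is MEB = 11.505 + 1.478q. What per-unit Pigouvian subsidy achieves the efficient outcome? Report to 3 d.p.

subsidy = €43.499 per unit

Social marginal benefit = demand + MEB = 104.518 - 2.317q.
Set SMB = MC: 104.518 - 2.317q = 15.139 + 1.812q → q* = 21.6466.
The Pigouvian subsidy equals MEB at q*: 11.505 + 1.478×21.6466 = 43.4987.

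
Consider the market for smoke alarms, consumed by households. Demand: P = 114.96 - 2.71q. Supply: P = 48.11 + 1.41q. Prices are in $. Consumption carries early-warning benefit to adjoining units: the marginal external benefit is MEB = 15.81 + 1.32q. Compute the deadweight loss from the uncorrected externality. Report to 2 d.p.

Market equilibrium (private): 48.11 + 1.41q = 114.96 - 2.71q → q_m = 16.2257.
Social marginal benefit = demand + MEB = 130.77 - 1.39q.
Set SMB = MC: 130.77 - 1.39q = 48.11 + 1.41q → q* = 29.5214.
The welfare-loss triangle has base |q_m − q*| and height MEB(q_m) (the vertical gap between SMB and MC is zero at q* and MEB at q_m).
DWL = ½ × 13.2957 × 37.2280 = 247.4862.

DWL = $247.49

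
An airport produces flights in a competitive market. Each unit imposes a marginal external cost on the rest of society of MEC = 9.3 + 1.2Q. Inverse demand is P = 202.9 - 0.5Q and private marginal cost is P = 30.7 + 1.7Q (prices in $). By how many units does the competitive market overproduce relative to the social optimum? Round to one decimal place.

Market equilibrium (private): 30.7 + 1.7Q = 202.9 - 0.5Q → Q_m = 78.2727.
Social marginal cost = private MC + MEC = 40.0 + 2.9Q.
Set SMC = demand: 40.0 + 2.9Q = 202.9 - 0.5Q → Q* = 47.9118.
Gap = |78.2727 − 47.9118| = 30.3609.

30.4 units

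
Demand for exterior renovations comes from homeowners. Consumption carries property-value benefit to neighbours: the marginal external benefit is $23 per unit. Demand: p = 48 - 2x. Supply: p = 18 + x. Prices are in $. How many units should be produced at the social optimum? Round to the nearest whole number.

Social marginal benefit = demand + MEB = 71 - 2x.
Set SMB = MC: 71 - 2x = 18 + x → x* = 17.6667.

x* = 18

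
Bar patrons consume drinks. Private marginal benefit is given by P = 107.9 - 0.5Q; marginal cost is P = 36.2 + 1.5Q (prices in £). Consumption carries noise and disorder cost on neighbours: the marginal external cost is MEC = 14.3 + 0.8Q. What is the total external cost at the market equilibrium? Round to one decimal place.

Market equilibrium (private): 36.2 + 1.5Q = 107.9 - 0.5Q → Q_m = 35.8500.
Total external cost = ∫₀^{Q_m} (14.3 + 0.8Q) dQ = 14.3×35.8500 + ½×0.8×35.8500² = 1026.7440.

£1026.7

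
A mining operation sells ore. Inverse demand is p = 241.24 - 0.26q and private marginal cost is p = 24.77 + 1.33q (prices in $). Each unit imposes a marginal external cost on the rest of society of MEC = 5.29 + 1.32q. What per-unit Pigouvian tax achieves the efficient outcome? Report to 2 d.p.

tax = $101.08 per unit

Social marginal cost = private MC + MEC = 30.06 + 2.65q.
Set SMC = demand: 30.06 + 2.65q = 241.24 - 0.26q → q* = 72.5704.
The Pigouvian tax equals MEC at q*: 5.29 + 1.32×72.5704 = 101.0829.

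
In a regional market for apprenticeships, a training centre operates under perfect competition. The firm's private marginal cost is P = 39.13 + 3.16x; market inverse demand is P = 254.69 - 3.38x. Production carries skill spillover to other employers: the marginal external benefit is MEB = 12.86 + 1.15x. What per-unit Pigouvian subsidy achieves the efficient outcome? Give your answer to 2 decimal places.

subsidy = 61.60 per unit

Social marginal cost = private MC − MEB = 26.27 + 2.01x.
Set SMC = demand: 26.27 + 2.01x = 254.69 - 3.38x → x* = 42.3785.
The Pigouvian subsidy equals MEB at x*: 12.86 + 1.15×42.3785 = 61.5953.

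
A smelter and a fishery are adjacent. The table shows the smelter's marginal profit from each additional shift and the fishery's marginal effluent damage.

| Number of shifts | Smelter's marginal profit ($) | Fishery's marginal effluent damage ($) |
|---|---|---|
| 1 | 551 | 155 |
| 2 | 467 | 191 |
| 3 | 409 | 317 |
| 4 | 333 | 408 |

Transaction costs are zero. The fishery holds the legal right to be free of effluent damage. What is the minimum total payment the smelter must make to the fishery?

Efficient level: marginal profit ≥ marginal effluent damage through level 3, so k* = 3.
With the fishery holding the right, the smelter must at least compensate total damage at k*: 155 + 191 + 317 = 663.

$663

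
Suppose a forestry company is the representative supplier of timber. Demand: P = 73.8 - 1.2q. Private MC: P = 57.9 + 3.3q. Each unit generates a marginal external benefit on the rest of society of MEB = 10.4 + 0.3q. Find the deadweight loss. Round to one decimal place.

DWL = 15.6

Market equilibrium (private): 57.9 + 3.3q = 73.8 - 1.2q → q_m = 3.5333.
Social marginal cost = private MC − MEB = 47.5 + 3.0q.
Set SMC = demand: 47.5 + 3.0q = 73.8 - 1.2q → q* = 6.2619.
The welfare-loss triangle has base |q_m − q*| and height MEB(q_m) (the vertical gap between SMC and demand is zero at q* and MEB at q_m).
DWL = ½ × 2.7286 × 11.4600 = 15.6349.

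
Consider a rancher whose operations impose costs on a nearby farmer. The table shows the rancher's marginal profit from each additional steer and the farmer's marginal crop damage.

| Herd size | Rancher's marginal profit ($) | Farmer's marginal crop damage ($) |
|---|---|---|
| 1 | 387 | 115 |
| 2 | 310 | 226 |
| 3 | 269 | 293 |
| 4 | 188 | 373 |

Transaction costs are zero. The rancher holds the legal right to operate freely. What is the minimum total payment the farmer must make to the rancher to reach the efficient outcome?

Left alone the rancher would choose level 4 (marginal profit stays positive).
Efficient level: k* = 2 (marginal profit ≥ marginal crop damage through 2).
The farmer must at least cover the rancher's forgone profit from cutting 4→2: 269 + 188 = 457.

$457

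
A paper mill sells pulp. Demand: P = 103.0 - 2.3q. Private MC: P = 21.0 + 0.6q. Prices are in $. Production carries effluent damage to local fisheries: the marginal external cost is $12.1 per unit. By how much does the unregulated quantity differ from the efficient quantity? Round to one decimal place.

4.2 units

Market equilibrium (private): 21.0 + 0.6q = 103.0 - 2.3q → q_m = 28.2759.
Social marginal cost = private MC + MEC = 33.1 + 0.6q.
Set SMC = demand: 33.1 + 0.6q = 103.0 - 2.3q → q* = 24.1034.
Gap = |28.2759 − 24.1034| = 4.1725.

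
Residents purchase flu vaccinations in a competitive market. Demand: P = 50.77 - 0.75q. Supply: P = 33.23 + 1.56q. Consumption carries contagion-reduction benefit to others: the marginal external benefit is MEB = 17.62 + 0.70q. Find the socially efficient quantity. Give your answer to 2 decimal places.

q* = 21.84

Social marginal benefit = demand + MEB = 68.39 - 0.05q.
Set SMB = MC: 68.39 - 0.05q = 33.23 + 1.56q → q* = 21.8385.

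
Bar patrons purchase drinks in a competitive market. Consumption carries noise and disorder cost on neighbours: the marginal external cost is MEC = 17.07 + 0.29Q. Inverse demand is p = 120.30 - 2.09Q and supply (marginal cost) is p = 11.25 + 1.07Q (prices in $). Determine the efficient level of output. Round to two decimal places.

Q* = 26.66

Social marginal benefit = demand − MEC = 103.23 - 2.38Q.
Set SMB = MC: 103.23 - 2.38Q = 11.25 + 1.07Q → Q* = 26.6609.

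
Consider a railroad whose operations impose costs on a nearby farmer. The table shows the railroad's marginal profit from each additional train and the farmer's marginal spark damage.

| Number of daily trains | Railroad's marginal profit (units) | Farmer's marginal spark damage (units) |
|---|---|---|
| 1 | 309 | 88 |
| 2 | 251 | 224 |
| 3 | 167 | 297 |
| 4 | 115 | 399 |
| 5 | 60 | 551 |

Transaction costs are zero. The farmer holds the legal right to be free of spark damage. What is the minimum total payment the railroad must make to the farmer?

312

Efficient level: marginal profit ≥ marginal spark damage through level 2, so k* = 2.
With the farmer holding the right, the railroad must at least compensate total damage at k*: 88 + 224 = 312.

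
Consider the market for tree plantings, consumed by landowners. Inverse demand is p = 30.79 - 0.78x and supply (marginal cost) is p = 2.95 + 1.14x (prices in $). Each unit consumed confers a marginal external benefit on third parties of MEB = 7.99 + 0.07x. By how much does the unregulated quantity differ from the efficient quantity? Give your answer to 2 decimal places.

Market equilibrium (private): 2.95 + 1.14x = 30.79 - 0.78x → x_m = 14.5000.
Social marginal benefit = demand + MEB = 38.78 - 0.71x.
Set SMB = MC: 38.78 - 0.71x = 2.95 + 1.14x → x* = 19.3676.
Gap = |14.5000 − 19.3676| = 4.8676.

4.87 units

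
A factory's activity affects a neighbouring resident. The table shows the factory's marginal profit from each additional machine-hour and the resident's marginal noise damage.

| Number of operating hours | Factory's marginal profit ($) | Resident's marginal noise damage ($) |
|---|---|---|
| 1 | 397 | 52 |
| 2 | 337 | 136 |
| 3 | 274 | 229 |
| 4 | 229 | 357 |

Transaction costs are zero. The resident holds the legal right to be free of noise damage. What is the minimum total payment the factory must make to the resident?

Efficient level: marginal profit ≥ marginal noise damage through level 3, so k* = 3.
With the resident holding the right, the factory must at least compensate total damage at k*: 52 + 136 + 229 = 417.

$417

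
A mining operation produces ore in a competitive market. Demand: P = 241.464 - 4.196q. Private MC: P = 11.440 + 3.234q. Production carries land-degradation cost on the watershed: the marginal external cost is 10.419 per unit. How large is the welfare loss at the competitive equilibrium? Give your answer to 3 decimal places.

DWL = 7.305

Market equilibrium (private): 11.440 + 3.234q = 241.464 - 4.196q → q_m = 30.9588.
Social marginal cost = private MC + MEC = 21.859 + 3.234q.
Set SMC = demand: 21.859 + 3.234q = 241.464 - 4.196q → q* = 29.5565.
The welfare-loss triangle has base |q_m − q*| and height MEC(q_m) (the vertical gap between SMC and demand is zero at q* and MEC at q_m).
DWL = ½ × 1.4023 × 10.4190 = 7.3053.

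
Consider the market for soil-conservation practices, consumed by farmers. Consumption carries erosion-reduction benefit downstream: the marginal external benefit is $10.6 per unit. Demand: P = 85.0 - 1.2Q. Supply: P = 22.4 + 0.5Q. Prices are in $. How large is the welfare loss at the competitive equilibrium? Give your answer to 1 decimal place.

DWL = $33.0

Market equilibrium (private): 22.4 + 0.5Q = 85.0 - 1.2Q → Q_m = 36.8235.
Social marginal benefit = demand + MEB = 95.6 - 1.2Q.
Set SMB = MC: 95.6 - 1.2Q = 22.4 + 0.5Q → Q* = 43.0588.
The loss is the area between SMB and MC from Q* to Q_m; with linear curves that's a triangle of height MEB(Q_m).
DWL = ½ × 6.2353 × 10.6000 = 33.0471.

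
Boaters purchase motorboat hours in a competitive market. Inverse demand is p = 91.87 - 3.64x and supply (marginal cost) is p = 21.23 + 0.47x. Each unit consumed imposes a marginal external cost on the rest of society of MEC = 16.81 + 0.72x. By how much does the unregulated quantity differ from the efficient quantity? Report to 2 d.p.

Market equilibrium (private): 21.23 + 0.47x = 91.87 - 3.64x → x_m = 17.1873.
Social marginal benefit = demand − MEC = 75.06 - 4.36x.
Set SMB = MC: 75.06 - 4.36x = 21.23 + 0.47x → x* = 11.1449.
Gap = |17.1873 − 11.1449| = 6.0424.

6.04 units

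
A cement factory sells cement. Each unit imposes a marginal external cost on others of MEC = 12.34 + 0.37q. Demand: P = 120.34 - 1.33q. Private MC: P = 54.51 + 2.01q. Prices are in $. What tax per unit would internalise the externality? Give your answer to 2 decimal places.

tax = $17.67 per unit

Social marginal cost = private MC + MEC = 66.85 + 2.38q.
Set SMC = demand: 66.85 + 2.38q = 120.34 - 1.33q → q* = 14.4178.
The Pigouvian tax equals MEC at q*: 12.34 + 0.37×14.4178 = 17.6746.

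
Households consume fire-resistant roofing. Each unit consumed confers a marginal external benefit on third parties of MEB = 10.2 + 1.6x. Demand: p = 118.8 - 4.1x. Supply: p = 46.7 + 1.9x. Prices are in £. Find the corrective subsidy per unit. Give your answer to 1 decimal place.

Social marginal benefit = demand + MEB = 129.0 - 2.5x.
Set SMB = MC: 129.0 - 2.5x = 46.7 + 1.9x → x* = 18.7045.
The Pigouvian subsidy equals MEB at x*: 10.2 + 1.6×18.7045 = 40.1272.

subsidy = £40.1 per unit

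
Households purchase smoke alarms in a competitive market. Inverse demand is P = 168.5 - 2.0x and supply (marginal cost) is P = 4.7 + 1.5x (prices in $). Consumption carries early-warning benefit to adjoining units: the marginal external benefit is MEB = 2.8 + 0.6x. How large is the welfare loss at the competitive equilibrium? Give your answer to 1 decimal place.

Market equilibrium (private): 4.7 + 1.5x = 168.5 - 2.0x → x_m = 46.8000.
Social marginal benefit = demand + MEB = 171.3 - 1.4x.
Set SMB = MC: 171.3 - 1.4x = 4.7 + 1.5x → x* = 57.4483.
The loss is the area between SMB and MC from x* to x_m; with linear curves that's a triangle of height MEB(x_m).
DWL = ½ × 10.6483 × 30.8800 = 164.4098.

DWL = $164.4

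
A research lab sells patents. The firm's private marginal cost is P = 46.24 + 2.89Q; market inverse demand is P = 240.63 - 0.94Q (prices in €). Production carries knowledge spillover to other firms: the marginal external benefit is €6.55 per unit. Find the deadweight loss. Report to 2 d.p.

Market equilibrium (private): 46.24 + 2.89Q = 240.63 - 0.94Q → Q_m = 50.7546.
Social marginal cost = private MC − MEB = 39.69 + 2.89Q.
Set SMC = demand: 39.69 + 2.89Q = 240.63 - 0.94Q → Q* = 52.4648.
Between Q* and Q_m the wedge demand − SMC runs linearly from 0 to MEB(Q_m), so the loss is a triangle.
DWL = ½ × 1.7102 × 6.5500 = 5.6009.

DWL = €5.60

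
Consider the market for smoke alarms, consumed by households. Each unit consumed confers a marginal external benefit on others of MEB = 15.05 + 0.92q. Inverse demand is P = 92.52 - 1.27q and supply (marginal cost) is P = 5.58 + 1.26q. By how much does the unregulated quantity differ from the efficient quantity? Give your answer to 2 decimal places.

Market equilibrium (private): 5.58 + 1.26q = 92.52 - 1.27q → q_m = 34.3636.
Social marginal benefit = demand + MEB = 107.57 - 0.35q.
Set SMB = MC: 107.57 - 0.35q = 5.58 + 1.26q → q* = 63.3478.
Gap = |34.3636 − 63.3478| = 28.9842.

28.98 units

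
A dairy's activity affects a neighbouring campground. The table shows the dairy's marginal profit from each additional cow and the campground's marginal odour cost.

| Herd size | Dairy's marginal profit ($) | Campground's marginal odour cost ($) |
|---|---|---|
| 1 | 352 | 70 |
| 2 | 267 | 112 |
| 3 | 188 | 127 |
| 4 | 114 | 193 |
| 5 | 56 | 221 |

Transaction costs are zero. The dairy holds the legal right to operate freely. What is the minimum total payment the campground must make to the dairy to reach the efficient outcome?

$170

Left alone the dairy would choose level 5 (marginal profit stays positive).
Efficient level: k* = 3 (marginal profit ≥ marginal odour cost through 3).
The campground must at least cover the dairy's forgone profit from cutting 5→3: 114 + 56 = 170.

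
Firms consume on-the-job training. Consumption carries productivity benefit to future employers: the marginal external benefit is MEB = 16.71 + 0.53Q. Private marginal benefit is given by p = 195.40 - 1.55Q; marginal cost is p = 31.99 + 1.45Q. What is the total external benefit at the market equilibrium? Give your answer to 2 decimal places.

1696.44

Market equilibrium (private): 31.99 + 1.45Q = 195.40 - 1.55Q → Q_m = 54.4700.
Total external benefit = ∫₀^{Q_m} (16.71 + 0.53Q) dQ = 16.71×54.4700 + ½×0.53×54.4700² = 1696.4436.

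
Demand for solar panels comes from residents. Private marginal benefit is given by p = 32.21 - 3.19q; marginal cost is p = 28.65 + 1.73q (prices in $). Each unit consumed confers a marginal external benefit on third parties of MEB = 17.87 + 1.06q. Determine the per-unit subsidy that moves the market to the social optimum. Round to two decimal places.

subsidy = $23.75 per unit

Social marginal benefit = demand + MEB = 50.08 - 2.13q.
Set SMB = MC: 50.08 - 2.13q = 28.65 + 1.73q → q* = 5.5518.
The Pigouvian subsidy equals MEB at q*: 17.87 + 1.06×5.5518 = 23.7549.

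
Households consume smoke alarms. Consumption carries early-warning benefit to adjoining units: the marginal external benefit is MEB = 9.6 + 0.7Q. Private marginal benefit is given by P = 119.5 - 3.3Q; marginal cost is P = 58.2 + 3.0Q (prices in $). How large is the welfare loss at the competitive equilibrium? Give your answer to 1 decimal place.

DWL = $24.0

Market equilibrium (private): 58.2 + 3.0Q = 119.5 - 3.3Q → Q_m = 9.7302.
Social marginal benefit = demand + MEB = 129.1 - 2.6Q.
Set SMB = MC: 129.1 - 2.6Q = 58.2 + 3.0Q → Q* = 12.6607.
The loss is the area between SMB and MC from Q* to Q_m; with linear curves that's a triangle of height MEB(Q_m).
DWL = ½ × 2.9305 × 16.4111 = 24.0464.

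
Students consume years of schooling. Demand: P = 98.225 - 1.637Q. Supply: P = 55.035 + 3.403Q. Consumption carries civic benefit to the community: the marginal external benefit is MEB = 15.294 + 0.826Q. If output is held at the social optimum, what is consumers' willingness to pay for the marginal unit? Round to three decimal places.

P = 75.506

Social marginal benefit = demand + MEB = 113.519 - 0.811Q.
Set SMB = MC: 113.519 - 0.811Q = 55.035 + 3.403Q → Q* = 13.8785.
Consumer price on the demand curve at Q*: 98.225 − 1.637×13.8785 = 75.5059.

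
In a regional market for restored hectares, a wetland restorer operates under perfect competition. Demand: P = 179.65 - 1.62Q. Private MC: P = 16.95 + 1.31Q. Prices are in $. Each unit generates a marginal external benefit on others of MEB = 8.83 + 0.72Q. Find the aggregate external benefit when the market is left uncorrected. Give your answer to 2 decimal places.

Market equilibrium (private): 16.95 + 1.31Q = 179.65 - 1.62Q → Q_m = 55.5290.
Total external benefit = ∫₀^{Q_m} (8.83 + 0.72Q) dQ = 8.83×55.5290 + ½×0.72×55.5290² = 1600.3702.

$1600.37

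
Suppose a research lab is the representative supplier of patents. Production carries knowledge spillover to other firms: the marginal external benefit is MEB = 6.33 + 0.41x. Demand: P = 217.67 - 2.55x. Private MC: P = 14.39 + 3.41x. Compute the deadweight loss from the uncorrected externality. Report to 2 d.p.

DWL = 37.18

Market equilibrium (private): 14.39 + 3.41x = 217.67 - 2.55x → x_m = 34.1074.
Social marginal cost = private MC − MEB = 8.06 + 3.00x.
Set SMC = demand: 8.06 + 3.00x = 217.67 - 2.55x → x* = 37.7676.
Height of the DWL triangle at x_m is demand(x_m) − SMC(x_m) = MEB(x_m) = 20.3140.
DWL = ½ × 3.6602 × 20.3140 = 37.1767.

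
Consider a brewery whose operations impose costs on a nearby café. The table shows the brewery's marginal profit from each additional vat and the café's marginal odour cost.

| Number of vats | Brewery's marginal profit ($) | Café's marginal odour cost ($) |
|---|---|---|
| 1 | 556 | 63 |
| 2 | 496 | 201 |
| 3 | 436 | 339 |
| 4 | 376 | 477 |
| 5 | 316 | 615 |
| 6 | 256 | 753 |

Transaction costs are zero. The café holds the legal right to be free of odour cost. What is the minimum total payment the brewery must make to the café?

Efficient level: marginal profit ≥ marginal odour cost through level 3, so k* = 3.
With the café holding the right, the brewery must at least compensate total damage at k*: 63 + 201 + 339 = 603.

$603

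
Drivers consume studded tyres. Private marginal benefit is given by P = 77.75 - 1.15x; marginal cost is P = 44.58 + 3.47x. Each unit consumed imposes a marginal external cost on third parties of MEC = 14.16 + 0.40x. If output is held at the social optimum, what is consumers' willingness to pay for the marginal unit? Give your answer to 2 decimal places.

Social marginal benefit = demand − MEC = 63.59 - 1.55x.
Set SMB = MC: 63.59 - 1.55x = 44.58 + 3.47x → x* = 3.7869.
Consumer price on the demand curve at x*: 77.75 − 1.15×3.7869 = 73.3951.

P = 73.40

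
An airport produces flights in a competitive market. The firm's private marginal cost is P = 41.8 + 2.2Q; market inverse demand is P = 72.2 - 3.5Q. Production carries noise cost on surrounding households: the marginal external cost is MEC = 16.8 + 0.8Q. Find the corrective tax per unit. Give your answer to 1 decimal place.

tax = 18.5 per unit

Social marginal cost = private MC + MEC = 58.6 + 3.0Q.
Set SMC = demand: 58.6 + 3.0Q = 72.2 - 3.5Q → Q* = 2.0923.
The Pigouvian tax equals MEC at Q*: 16.8 + 0.8×2.0923 = 18.4738.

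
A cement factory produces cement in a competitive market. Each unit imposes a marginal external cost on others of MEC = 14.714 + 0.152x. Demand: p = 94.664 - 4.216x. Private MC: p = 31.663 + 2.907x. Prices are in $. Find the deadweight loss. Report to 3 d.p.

Market equilibrium (private): 31.663 + 2.907x = 94.664 - 4.216x → x_m = 8.8447.
Social marginal cost = private MC + MEC = 46.377 + 3.059x.
Set SMC = demand: 46.377 + 3.059x = 94.664 - 4.216x → x* = 6.6374.
Height of the DWL triangle at x_m is SMC(x_m) − demand(x_m) = MEC(x_m) = 16.0584.
DWL = ½ × 2.2073 × 16.0584 = 17.7229.

DWL = $17.723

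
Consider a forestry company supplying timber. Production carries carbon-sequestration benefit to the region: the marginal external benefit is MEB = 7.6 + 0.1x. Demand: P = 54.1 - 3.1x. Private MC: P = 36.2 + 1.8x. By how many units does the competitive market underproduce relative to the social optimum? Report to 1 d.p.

1.7 units

Market equilibrium (private): 36.2 + 1.8x = 54.1 - 3.1x → x_m = 3.6531.
Social marginal cost = private MC − MEB = 28.6 + 1.7x.
Set SMC = demand: 28.6 + 1.7x = 54.1 - 3.1x → x* = 5.3125.
Gap = |3.6531 − 5.3125| = 1.6594.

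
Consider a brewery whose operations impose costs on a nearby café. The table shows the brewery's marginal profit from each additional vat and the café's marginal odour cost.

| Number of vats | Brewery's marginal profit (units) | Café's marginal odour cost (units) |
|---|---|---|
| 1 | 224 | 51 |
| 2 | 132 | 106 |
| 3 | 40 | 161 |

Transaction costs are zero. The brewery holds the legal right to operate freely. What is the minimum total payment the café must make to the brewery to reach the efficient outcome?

40

Left alone the brewery would choose level 3 (marginal profit stays positive).
Efficient level: k* = 2 (marginal profit ≥ marginal odour cost through 2).
The café must at least cover the brewery's forgone profit from cutting 3→2: 40 = 40.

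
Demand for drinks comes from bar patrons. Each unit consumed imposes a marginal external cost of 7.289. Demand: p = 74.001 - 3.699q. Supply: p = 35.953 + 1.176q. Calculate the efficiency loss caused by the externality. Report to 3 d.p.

Market equilibrium (private): 35.953 + 1.176q = 74.001 - 3.699q → q_m = 7.8047.
Social marginal benefit = demand − MEC = 66.712 - 3.699q.
Set SMB = MC: 66.712 - 3.699q = 35.953 + 1.176q → q* = 6.3095.
The loss is the area between SMB and MC from q* to q_m; with linear curves that's a triangle of height MEC(q_m).
DWL = ½ × 1.4952 × 7.2890 = 5.4493.

DWL = 5.449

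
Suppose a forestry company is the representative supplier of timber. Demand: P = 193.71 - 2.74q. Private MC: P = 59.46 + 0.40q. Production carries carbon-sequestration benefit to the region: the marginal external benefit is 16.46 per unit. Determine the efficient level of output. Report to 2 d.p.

Social marginal cost = private MC − MEB = 43.00 + 0.40q.
Set SMC = demand: 43.00 + 0.40q = 193.71 - 2.74q → q* = 47.9968.

q* = 48.00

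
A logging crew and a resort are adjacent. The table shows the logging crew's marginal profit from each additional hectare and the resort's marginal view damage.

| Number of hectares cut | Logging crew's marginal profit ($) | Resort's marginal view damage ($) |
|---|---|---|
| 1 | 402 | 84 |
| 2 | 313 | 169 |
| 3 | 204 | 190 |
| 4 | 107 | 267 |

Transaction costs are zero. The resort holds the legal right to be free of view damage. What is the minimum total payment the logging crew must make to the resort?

$443

Efficient level: marginal profit ≥ marginal view damage through level 3, so k* = 3.
With the resort holding the right, the logging crew must at least compensate total damage at k*: 84 + 169 + 190 = 443.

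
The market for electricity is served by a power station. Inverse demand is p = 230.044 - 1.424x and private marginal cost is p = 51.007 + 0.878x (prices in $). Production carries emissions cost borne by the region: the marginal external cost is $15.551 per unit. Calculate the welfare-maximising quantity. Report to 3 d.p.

x* = 71.019

Social marginal cost = private MC + MEC = 66.558 + 0.878x.
Set SMC = demand: 66.558 + 0.878x = 230.044 - 1.424x → x* = 71.0191.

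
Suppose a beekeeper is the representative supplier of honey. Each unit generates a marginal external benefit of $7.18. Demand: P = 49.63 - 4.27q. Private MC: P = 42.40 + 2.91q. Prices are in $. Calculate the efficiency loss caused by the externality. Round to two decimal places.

DWL = $3.59

Market equilibrium (private): 42.40 + 2.91q = 49.63 - 4.27q → q_m = 1.0070.
Social marginal cost = private MC − MEB = 35.22 + 2.91q.
Set SMC = demand: 35.22 + 2.91q = 49.63 - 4.27q → q* = 2.0070.
Between q* and q_m the wedge demand − SMC runs linearly from 0 to MEB(q_m), so the loss is a triangle.
DWL = ½ × 1.0000 × 7.1800 = 3.5900.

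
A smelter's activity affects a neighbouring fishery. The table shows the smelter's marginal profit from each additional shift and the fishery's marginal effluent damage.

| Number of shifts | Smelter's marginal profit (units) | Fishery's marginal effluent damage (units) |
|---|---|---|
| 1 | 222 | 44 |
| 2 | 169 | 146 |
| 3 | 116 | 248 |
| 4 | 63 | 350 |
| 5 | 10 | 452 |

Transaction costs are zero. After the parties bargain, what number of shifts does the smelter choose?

Bargaining reaches the level where marginal profit last exceeds marginal effluent damage.
That holds through level 2 (169 ≥ 146) but not at 3 (116 < 248).

2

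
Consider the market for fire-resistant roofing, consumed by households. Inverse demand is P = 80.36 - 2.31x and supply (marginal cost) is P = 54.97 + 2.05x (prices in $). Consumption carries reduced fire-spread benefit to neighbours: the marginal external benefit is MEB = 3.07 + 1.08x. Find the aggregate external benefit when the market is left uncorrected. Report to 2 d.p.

$36.19

Market equilibrium (private): 54.97 + 2.05x = 80.36 - 2.31x → x_m = 5.8234.
Total external benefit = ∫₀^{x_m} (3.07 + 1.08x) dx = 3.07×5.8234 + ½×1.08×5.8234² = 36.1903.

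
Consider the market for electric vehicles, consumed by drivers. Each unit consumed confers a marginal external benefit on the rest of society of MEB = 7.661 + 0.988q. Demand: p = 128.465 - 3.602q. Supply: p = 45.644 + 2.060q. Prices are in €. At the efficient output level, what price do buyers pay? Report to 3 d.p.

Social marginal benefit = demand + MEB = 136.126 - 2.614q.
Set SMB = MC: 136.126 - 2.614q = 45.644 + 2.060q → q* = 19.3586.
Consumer price on the demand curve at q*: 128.465 − 3.602×19.3586 = 58.7353.

P = €58.735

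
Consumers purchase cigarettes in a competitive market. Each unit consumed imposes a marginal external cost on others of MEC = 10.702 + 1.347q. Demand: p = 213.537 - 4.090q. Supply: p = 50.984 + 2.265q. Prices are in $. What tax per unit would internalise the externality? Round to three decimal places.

tax = $37.259 per unit

Social marginal benefit = demand − MEC = 202.835 - 5.437q.
Set SMB = MC: 202.835 - 5.437q = 50.984 + 2.265q → q* = 19.7158.
The Pigouvian tax equals MEC at q*: 10.702 + 1.347×19.7158 = 37.2592.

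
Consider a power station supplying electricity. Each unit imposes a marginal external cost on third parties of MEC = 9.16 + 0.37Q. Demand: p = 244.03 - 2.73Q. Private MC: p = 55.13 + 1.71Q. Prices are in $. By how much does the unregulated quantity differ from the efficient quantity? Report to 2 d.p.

Market equilibrium (private): 55.13 + 1.71Q = 244.03 - 2.73Q → Q_m = 42.5450.
Social marginal cost = private MC + MEC = 64.29 + 2.08Q.
Set SMC = demand: 64.29 + 2.08Q = 244.03 - 2.73Q → Q* = 37.3680.
Gap = |42.5450 − 37.3680| = 5.1770.

5.18 units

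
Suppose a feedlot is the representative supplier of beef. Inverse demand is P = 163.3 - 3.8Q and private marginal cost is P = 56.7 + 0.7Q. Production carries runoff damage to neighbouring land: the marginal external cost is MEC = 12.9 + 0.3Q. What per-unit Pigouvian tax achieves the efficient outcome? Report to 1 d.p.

tax = 18.8 per unit

Social marginal cost = private MC + MEC = 69.6 + Q.
Set SMC = demand: 69.6 + Q = 163.3 - 3.8Q → Q* = 19.5208.
The Pigouvian tax equals MEC at Q*: 12.9 + 0.3×19.5208 = 18.7562.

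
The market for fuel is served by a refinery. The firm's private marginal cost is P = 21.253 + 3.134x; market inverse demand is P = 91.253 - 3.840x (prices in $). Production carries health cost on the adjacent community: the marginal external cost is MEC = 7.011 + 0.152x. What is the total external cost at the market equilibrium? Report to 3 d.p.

Market equilibrium (private): 21.253 + 3.134x = 91.253 - 3.840x → x_m = 10.0373.
Total external cost = ∫₀^{x_m} (7.011 + 0.152x) dx = 7.011×10.0373 + ½×0.152×10.0373² = 78.0283.

$78.028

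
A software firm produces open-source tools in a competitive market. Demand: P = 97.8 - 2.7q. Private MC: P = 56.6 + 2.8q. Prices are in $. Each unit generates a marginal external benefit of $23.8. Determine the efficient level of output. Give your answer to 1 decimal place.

q* = 11.8

Social marginal cost = private MC − MEB = 32.8 + 2.8q.
Set SMC = demand: 32.8 + 2.8q = 97.8 - 2.7q → q* = 11.8182.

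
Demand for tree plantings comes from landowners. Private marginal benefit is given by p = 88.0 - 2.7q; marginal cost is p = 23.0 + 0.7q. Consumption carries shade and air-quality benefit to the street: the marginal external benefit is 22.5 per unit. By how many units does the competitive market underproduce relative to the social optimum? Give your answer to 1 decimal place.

Market equilibrium (private): 23.0 + 0.7q = 88.0 - 2.7q → q_m = 19.1176.
Social marginal benefit = demand + MEB = 110.5 - 2.7q.
Set SMB = MC: 110.5 - 2.7q = 23.0 + 0.7q → q* = 25.7353.
Gap = |19.1176 − 25.7353| = 6.6177.

6.6 units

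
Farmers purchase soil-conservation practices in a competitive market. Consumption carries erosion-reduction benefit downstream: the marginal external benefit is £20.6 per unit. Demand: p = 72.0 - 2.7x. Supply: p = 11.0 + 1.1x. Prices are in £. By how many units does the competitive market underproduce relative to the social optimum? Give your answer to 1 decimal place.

5.4 units

Market equilibrium (private): 11.0 + 1.1x = 72.0 - 2.7x → x_m = 16.0526.
Social marginal benefit = demand + MEB = 92.6 - 2.7x.
Set SMB = MC: 92.6 - 2.7x = 11.0 + 1.1x → x* = 21.4737.
Gap = |16.0526 − 21.4737| = 5.4211.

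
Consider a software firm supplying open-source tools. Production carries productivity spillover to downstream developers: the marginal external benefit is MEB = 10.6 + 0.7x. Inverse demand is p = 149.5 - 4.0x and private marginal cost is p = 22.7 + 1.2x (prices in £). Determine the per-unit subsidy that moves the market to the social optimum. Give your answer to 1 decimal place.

Social marginal cost = private MC − MEB = 12.1 + 0.5x.
Set SMC = demand: 12.1 + 0.5x = 149.5 - 4.0x → x* = 30.5333.
The Pigouvian subsidy equals MEB at x*: 10.6 + 0.7×30.5333 = 31.9733.

subsidy = £32.0 per unit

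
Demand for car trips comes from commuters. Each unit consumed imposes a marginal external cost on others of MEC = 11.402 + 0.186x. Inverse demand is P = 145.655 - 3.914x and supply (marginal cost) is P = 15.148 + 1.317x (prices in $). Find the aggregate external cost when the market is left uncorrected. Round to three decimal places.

Market equilibrium (private): 15.148 + 1.317x = 145.655 - 3.914x → x_m = 24.9488.
Total external cost = ∫₀^{x_m} (11.402 + 0.186x) dx = 11.402×24.9488 + ½×0.186×24.9488² = 342.3534.

$342.353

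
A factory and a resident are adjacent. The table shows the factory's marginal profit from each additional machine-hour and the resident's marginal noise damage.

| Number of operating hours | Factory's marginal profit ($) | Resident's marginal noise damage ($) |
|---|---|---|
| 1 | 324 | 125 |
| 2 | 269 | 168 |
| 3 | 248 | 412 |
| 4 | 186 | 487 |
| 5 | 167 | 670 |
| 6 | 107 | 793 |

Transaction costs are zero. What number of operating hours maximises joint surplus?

2

Bargaining reaches the level where marginal profit last exceeds marginal noise damage.
That holds through level 2 (269 ≥ 168) but not at 3 (248 < 412).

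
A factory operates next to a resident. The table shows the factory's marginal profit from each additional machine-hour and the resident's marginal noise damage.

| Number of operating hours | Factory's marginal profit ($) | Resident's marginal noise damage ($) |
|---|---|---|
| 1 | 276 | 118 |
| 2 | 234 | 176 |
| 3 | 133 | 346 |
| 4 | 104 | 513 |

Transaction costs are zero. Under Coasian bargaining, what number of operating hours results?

2

Bargaining reaches the level where marginal profit last exceeds marginal noise damage.
That holds through level 2 (234 ≥ 176) but not at 3 (133 < 346).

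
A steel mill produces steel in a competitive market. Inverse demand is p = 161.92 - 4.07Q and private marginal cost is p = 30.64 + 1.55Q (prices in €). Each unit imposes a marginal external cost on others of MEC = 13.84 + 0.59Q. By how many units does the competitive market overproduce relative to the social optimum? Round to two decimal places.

Market equilibrium (private): 30.64 + 1.55Q = 161.92 - 4.07Q → Q_m = 23.3594.
Social marginal cost = private MC + MEC = 44.48 + 2.14Q.
Set SMC = demand: 44.48 + 2.14Q = 161.92 - 4.07Q → Q* = 18.9114.
Gap = |23.3594 − 18.9114| = 4.4480.

4.45 units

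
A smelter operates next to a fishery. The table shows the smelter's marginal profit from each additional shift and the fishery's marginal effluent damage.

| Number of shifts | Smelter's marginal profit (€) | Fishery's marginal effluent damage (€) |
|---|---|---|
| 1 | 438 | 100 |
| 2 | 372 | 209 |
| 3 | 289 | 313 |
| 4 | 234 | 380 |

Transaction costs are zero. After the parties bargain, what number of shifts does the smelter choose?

2

Bargaining reaches the level where marginal profit last exceeds marginal effluent damage.
That holds through level 2 (372 ≥ 209) but not at 3 (289 < 313).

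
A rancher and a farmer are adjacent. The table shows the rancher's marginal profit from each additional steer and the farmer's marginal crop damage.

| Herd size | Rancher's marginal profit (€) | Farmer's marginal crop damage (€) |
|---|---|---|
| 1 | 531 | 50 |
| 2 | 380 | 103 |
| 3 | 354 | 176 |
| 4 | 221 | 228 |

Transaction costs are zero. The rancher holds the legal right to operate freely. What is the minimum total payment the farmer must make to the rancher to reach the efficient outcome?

€221

Left alone the rancher would choose level 4 (marginal profit stays positive).
Efficient level: k* = 3 (marginal profit ≥ marginal crop damage through 3).
The farmer must at least cover the rancher's forgone profit from cutting 4→3: 221 = 221.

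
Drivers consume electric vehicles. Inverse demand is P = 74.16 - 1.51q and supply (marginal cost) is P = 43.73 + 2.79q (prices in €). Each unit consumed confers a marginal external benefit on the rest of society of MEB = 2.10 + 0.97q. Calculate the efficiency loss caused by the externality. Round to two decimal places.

Market equilibrium (private): 43.73 + 2.79q = 74.16 - 1.51q → q_m = 7.0767.
Social marginal benefit = demand + MEB = 76.26 - 0.54q.
Set SMB = MC: 76.26 - 0.54q = 43.73 + 2.79q → q* = 9.7688.
The loss is the area between SMB and MC from q* to q_m; with linear curves that's a triangle of height MEB(q_m).
DWL = ½ × 2.6921 × 8.9644 = 12.0665.

DWL = €12.07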